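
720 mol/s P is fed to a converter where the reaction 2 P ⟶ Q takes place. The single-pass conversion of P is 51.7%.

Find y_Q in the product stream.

P reacted = 0.517 × 720 = 372.2 mol/s; ν_P = −2, so ξ = 372.2/2 = 186.1 mol/s.
Outlet amounts (n = n₀ + ν ξ):
  P: 720 − 2(186.1) = 347.8
  Q: 0 + 1(186.1) = 186.1
Total out = 533.9 mol/s; y_Q = 186.1 / 533.9 = 0.3486.

0.349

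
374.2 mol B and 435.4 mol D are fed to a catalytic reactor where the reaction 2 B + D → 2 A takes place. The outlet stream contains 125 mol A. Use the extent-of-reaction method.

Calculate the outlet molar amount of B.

For A: n = n₀ + 2ξ → 125 = 0 + 2ξ, giving ξ = 62.5 mol.
Outlet amounts (n = n₀ + ν ξ):
  B: 374.2 − 2(62.5) = 249.2
  D: 435.4 − 1(62.5) = 372.9
  A: 0 + 2(62.5) = 125

249 mol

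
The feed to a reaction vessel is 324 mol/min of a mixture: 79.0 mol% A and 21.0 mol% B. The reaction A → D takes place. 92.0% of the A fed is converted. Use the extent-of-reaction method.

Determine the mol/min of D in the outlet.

A reacted = 0.92 × 256 = 235.5 mol/min; ν_A = −1, so ξ = 235.5/1 = 235.5 mol/min.
Outlet amounts (n = n₀ + ν ξ):
  A: 256 − 1(235.5) = 20.48
  D: 0 + 1(235.5) = 235.5
  B: 68.04 (inert)

235 mol/min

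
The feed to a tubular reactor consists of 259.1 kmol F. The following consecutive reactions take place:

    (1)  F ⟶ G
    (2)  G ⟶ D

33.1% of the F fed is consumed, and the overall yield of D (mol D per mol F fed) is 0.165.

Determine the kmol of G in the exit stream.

Conversion of F: F consumed = 1ξ₁ = 0.331 × 259.1 → ξ₁ = 85.76 kmol.
Yield of D: 1ξ₂ / 259.1 = 0.165 → ξ₂ = 42.75 kmol.
Outlet amounts (n = n₀ + Σ ν·ξ):
  F: 259.1 − 1(85.76) = 173.3
  G: 0 + 1(85.76) − 1(42.75) = 43.01
  D: 0 + 1(42.75) = 42.75

43 kmol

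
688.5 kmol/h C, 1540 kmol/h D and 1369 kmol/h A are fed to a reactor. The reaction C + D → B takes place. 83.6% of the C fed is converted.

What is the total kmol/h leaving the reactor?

C reacted = 0.836 × 688.5 = 575.6 kmol/h; ν_C = −1, so ξ = 575.6/1 = 575.6 kmol/h.
Outlet amounts (n = n₀ + ν ξ):
  C: 688.5 − 1(575.6) = 112.9
  D: 1540 − 1(575.6) = 964.4
  B: 0 + 1(575.6) = 575.6
  A: 1369 (inert)
Total out = 112.9 + 964.4 + 575.6 + 1369 = 3022 kmol/h.

3020 kmol/h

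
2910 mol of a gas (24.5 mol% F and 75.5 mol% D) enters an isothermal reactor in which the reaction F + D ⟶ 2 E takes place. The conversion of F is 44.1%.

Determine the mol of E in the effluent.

629 mol

F reacted = 0.441 × 713 = 314.4 mol; ν_F = −1, so ξ = 314.4/1 = 314.4 mol.
Outlet amounts (n = n₀ + ν ξ):
  F: 713 − 1(314.4) = 398.5
  D: 2197 − 1(314.4) = 1883
  E: 0 + 2(314.4) = 628.8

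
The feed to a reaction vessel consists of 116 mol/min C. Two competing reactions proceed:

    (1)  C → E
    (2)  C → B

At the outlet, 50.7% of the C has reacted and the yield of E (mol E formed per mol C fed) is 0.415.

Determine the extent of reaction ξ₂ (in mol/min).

ξ₂ = 10.7 mol/min

Yield of E: 1ξ₁ / 116 = 0.415 → ξ₁ = 48.14 mol/min.
Conversion of C: 1ξ₁ + 1ξ₂ = 0.507 × 116 = 58.81 → ξ₂ = 10.67 mol/min.
Outlet amounts (n = n₀ + Σ ν·ξ):
  C: 116 − 1(48.14) − 1(10.67) = 57.19
  E: 0 + 1(48.14) = 48.14
  B: 0 + 1(10.67) = 10.67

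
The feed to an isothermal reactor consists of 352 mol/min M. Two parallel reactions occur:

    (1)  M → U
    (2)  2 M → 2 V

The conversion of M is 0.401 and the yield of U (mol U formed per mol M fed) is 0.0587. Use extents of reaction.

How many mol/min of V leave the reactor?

Yield of U: 1ξ₁ / 352 = 0.0587 → ξ₁ = 20.66 mol/min.
Conversion of M: 1ξ₁ + 2ξ₂ = 0.401 × 352 = 141.2 → ξ₂ = 60.24 mol/min.
Outlet amounts (n = n₀ + Σ ν·ξ):
  M: 352 − 1(20.66) − 2(60.24) = 210.8
  U: 0 + 1(20.66) = 20.66
  V: 0 + 2(60.24) = 120.5

120 mol/min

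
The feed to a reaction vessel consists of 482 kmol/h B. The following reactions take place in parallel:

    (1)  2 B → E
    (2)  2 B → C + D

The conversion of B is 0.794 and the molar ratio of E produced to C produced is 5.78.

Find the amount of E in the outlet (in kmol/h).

163 kmol/h

Conversion of B: B consumed = 0.794 × 482 = 382.7 kmol/h = 2ξ₁ + 2ξ₂.
Selectivity: 1ξ₁ / (1ξ₂) = 5.78 → ξ₁ = 5.78 ξ₂.
Substitute: (2·5.78 + 2) ξ₂ = 382.7 → ξ₂ = 28.22 kmol/h, ξ₁ = 163.1 kmol/h.
Outlet amounts (n = n₀ + Σ ν·ξ):
  B: 482 − 2(163.1) − 2(28.22) = 99.29
  E: 0 + 1(163.1) = 163.1
  C: 0 + 1(28.22) = 28.22
  D: 0 + 1(28.22) = 28.22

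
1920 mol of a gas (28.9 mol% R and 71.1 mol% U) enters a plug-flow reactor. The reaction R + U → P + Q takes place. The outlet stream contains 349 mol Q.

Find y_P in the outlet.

0.182

For Q: n = n₀ + 1ξ → 349 = 0 + 1ξ, giving ξ = 349 mol.
Outlet amounts (n = n₀ + ν ξ):
  R: 554.9 − 1(349) = 205.9
  U: 1365 − 1(349) = 1016
  P: 0 + 1(349) = 349
  Q: 0 + 1(349) = 349
Total out = 1920 mol; y_P = 349 / 1920 = 0.1818.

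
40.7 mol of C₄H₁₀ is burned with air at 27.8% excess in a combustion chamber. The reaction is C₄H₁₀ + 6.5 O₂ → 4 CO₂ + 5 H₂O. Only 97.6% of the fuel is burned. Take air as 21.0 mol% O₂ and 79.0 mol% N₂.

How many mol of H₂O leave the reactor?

199 mol

Stoichiometric O₂ = 6.5 × 40.7 = 264.6 mol; O₂ fed = 264.6 × 1.278 = 338.1 mol.
N₂ fed = 338.1 × 79/21 = 1272 mol.
Fuel reacted = 0.976 × 40.7 → ξ = 39.72 mol.
Outlet (n = n₀ + ν ξ):
  C₄H₁₀: 40.7 − 1(39.72) = 0.9768
  O₂: 338.1 − 6.5(39.72) = 79.89
  N₂: 1272 (inert)
  CO₂: 0 + 4(39.72) = 158.9
  H₂O: 0 + 5(39.72) = 198.6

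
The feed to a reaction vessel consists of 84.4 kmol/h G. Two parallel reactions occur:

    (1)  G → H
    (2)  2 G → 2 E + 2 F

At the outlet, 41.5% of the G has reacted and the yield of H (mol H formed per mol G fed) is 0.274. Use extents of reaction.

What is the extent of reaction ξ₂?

ξ₂ = 5.95 kmol/h

Yield of H: 1ξ₁ / 84.4 = 0.274 → ξ₁ = 23.13 kmol/h.
Conversion of G: 1ξ₁ + 2ξ₂ = 0.415 × 84.4 = 35.03 → ξ₂ = 5.95 kmol/h.
Outlet amounts (n = n₀ + Σ ν·ξ):
  G: 84.4 − 1(23.13) − 2(5.95) = 49.37
  H: 0 + 1(23.13) = 23.13
  E: 0 + 2(5.95) = 11.9
  F: 0 + 2(5.95) = 11.9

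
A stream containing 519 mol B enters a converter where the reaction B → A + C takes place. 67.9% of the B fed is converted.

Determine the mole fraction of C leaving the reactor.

0.404

B reacted = 0.679 × 519 = 352.4 mol; ν_B = −1, so ξ = 352.4/1 = 352.4 mol.
Outlet amounts (n = n₀ + ν ξ):
  B: 519 − 1(352.4) = 166.6
  A: 0 + 1(352.4) = 352.4
  C: 0 + 1(352.4) = 352.4
Total out = 871.4 mol; y_C = 352.4 / 871.4 = 0.4044.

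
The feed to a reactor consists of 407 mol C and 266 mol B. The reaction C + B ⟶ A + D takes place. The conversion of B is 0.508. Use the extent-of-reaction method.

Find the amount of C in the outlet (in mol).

272 mol

B reacted = 0.508 × 266 = 135.1 mol; ν_B = −1, so ξ = 135.1/1 = 135.1 mol.
Outlet amounts (n = n₀ + ν ξ):
  C: 407 − 1(135.1) = 271.9
  B: 266 − 1(135.1) = 130.9
  A: 0 + 1(135.1) = 135.1
  D: 0 + 1(135.1) = 135.1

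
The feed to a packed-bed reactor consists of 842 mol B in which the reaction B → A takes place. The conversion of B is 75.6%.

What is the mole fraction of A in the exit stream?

0.756

B reacted = 0.756 × 842 = 636.6 mol; ν_B = −1, so ξ = 636.6/1 = 636.6 mol.
Outlet amounts (n = n₀ + ν ξ):
  B: 842 − 1(636.6) = 205.4
  A: 0 + 1(636.6) = 636.6
Total out = 842 mol; y_A = 636.6 / 842 = 0.756.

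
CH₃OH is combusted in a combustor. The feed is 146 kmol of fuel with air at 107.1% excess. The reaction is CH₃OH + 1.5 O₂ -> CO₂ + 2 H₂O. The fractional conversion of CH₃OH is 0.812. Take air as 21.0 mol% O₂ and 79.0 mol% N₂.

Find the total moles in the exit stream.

2370 kmol

Stoichiometric O₂ = 1.5 × 146 = 219 kmol; O₂ fed = 219 × 2.071 = 453.5 kmol.
N₂ fed = 453.5 × 79/21 = 1706 kmol.
Fuel reacted = 0.812 × 146 → ξ = 118.6 kmol.
Outlet (n = n₀ + ν ξ):
  CH₃OH: 146 − 1(118.6) = 27.45
  O₂: 453.5 − 1.5(118.6) = 275.7
  N₂: 1706 (inert)
  CO₂: 0 + 1(118.6) = 118.6
  H₂O: 0 + 2(118.6) = 237.1
Total out = 27.45 + 275.7 + 1706 + 118.6 + 237.1 = 2365 kmol.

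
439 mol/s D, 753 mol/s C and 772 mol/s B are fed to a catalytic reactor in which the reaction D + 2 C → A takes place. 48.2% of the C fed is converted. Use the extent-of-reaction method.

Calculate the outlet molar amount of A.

C reacted = 0.482 × 753 = 362.9 mol/s; ν_C = −2, so ξ = 362.9/2 = 181.5 mol/s.
Outlet amounts (n = n₀ + ν ξ):
  D: 439 − 1(181.5) = 257.5
  C: 753 − 2(181.5) = 390.1
  A: 0 + 1(181.5) = 181.5
  B: 772 (inert)

181 mol/s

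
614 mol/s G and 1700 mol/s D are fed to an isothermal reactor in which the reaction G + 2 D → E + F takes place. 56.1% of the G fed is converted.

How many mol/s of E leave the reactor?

G reacted = 0.561 × 614 = 344.5 mol/s; ν_G = −1, so ξ = 344.5/1 = 344.5 mol/s.
Outlet amounts (n = n₀ + ν ξ):
  G: 614 − 1(344.5) = 269.5
  D: 1700 − 2(344.5) = 1011
  E: 0 + 1(344.5) = 344.5
  F: 0 + 1(344.5) = 344.5

344 mol/s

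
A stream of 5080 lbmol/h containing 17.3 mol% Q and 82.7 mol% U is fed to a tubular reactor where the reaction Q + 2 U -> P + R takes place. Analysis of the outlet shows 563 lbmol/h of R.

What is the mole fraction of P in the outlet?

0.125

For R: n = n₀ + 1ξ → 563 = 0 + 1ξ, giving ξ = 563 lbmol/h.
Outlet amounts (n = n₀ + ν ξ):
  Q: 878.8 − 1(563) = 315.8
  U: 4201 − 2(563) = 3075
  P: 0 + 1(563) = 563
  R: 0 + 1(563) = 563
Total out = 4517 lbmol/h; y_P = 563 / 4517 = 0.1246.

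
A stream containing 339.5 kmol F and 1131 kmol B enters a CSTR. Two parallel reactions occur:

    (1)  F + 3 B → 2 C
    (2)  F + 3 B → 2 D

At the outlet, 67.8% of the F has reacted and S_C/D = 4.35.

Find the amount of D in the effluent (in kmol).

86 kmol

Conversion of F: F consumed = 0.678 × 339.5 = 230.2 kmol = 1ξ₁ + 1ξ₂.
Selectivity: 2ξ₁ / (2ξ₂) = 4.35 → ξ₁ = 4.35 ξ₂.
Substitute: (1·4.35 + 1) ξ₂ = 230.2 → ξ₂ = 43.02 kmol, ξ₁ = 187.2 kmol.
Outlet amounts (n = n₀ + Σ ν·ξ):
  F: 339.5 − 1(187.2) − 1(43.02) = 109.3
  B: 1131 − 3(187.2) − 3(43.02) = 440.5
  C: 0 + 2(187.2) = 374.3
  D: 0 + 2(43.02) = 86.05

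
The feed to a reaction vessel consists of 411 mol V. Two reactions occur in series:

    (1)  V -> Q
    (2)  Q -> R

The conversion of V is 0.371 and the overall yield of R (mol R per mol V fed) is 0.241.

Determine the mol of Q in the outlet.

Conversion of V: V consumed = 1ξ₁ = 0.371 × 411 → ξ₁ = 152.5 mol.
Yield of R: 1ξ₂ / 411 = 0.241 → ξ₂ = 99.05 mol.
Outlet amounts (n = n₀ + Σ ν·ξ):
  V: 411 − 1(152.5) = 258.5
  Q: 0 + 1(152.5) − 1(99.05) = 53.43
  R: 0 + 1(99.05) = 99.05

53.4 mol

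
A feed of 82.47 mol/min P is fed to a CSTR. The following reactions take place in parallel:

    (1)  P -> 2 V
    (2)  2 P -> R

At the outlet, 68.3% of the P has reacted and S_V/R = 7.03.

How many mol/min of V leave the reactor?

Conversion of P: P consumed = 0.683 × 82.47 = 56.33 mol/min = 1ξ₁ + 2ξ₂.
Selectivity: 2ξ₁ / (1ξ₂) = 7.03 → ξ₁ = 3.515 ξ₂.
Substitute: (1·3.515 + 2) ξ₂ = 56.33 → ξ₂ = 10.21 mol/min, ξ₁ = 35.9 mol/min.
Outlet amounts (n = n₀ + Σ ν·ξ):
  P: 82.47 − 1(35.9) − 2(10.21) = 26.14
  V: 0 + 2(35.9) = 71.8
  R: 0 + 1(10.21) = 10.21

71.8 mol/min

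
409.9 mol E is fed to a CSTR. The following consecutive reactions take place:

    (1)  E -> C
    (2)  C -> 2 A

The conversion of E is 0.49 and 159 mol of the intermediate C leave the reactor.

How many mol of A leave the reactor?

83.7 mol

Conversion of E: E consumed = 1ξ₁ = 0.49 × 409.9 → ξ₁ = 200.9 mol.
C balance: n_C = 0 + 1ξ₁ − 1ξ₂ = 159 → ξ₂ = (1·200.9 − 159)/1 = 41.85 mol.
Outlet amounts (n = n₀ + Σ ν·ξ):
  E: 409.9 − 1(200.9) = 209
  C: 0 + 1(200.9) − 1(41.85) = 159
  A: 0 + 2(41.85) = 83.7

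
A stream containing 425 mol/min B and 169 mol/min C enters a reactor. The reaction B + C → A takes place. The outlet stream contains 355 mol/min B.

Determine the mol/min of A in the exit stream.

70 mol/min

For B: n = n₀ − 1ξ → 355 = 425 − 1ξ, giving ξ = 70 mol/min.
Outlet amounts (n = n₀ + ν ξ):
  B: 425 − 1(70) = 355
  C: 169 − 1(70) = 99
  A: 0 + 1(70) = 70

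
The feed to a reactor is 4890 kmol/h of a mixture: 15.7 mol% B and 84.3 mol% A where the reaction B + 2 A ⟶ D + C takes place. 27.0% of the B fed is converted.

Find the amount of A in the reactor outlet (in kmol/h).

B reacted = 0.27 × 767.7 = 207.3 kmol/h; ν_B = −1, so ξ = 207.3/1 = 207.3 kmol/h.
Outlet amounts (n = n₀ + ν ξ):
  B: 767.7 − 1(207.3) = 560.4
  A: 4122 − 2(207.3) = 3708
  D: 0 + 1(207.3) = 207.3
  C: 0 + 1(207.3) = 207.3

3710 kmol/h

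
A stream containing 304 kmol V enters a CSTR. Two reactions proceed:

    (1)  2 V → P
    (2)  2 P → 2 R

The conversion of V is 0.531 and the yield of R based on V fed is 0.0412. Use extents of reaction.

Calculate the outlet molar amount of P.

68.2 kmol

Conversion of V: V consumed = 2ξ₁ = 0.531 × 304 → ξ₁ = 80.71 kmol.
Yield of R: 2ξ₂ / 304 = 0.0412 → ξ₂ = 6.262 kmol.
Outlet amounts (n = n₀ + Σ ν·ξ):
  V: 304 − 2(80.71) = 142.6
  P: 0 + 1(80.71) − 2(6.262) = 68.19
  R: 0 + 2(6.262) = 12.52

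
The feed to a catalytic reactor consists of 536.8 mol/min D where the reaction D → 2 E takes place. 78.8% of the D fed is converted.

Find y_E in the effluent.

0.881

D reacted = 0.788 × 536.8 = 423 mol/min; ν_D = −1, so ξ = 423/1 = 423 mol/min.
Outlet amounts (n = n₀ + ν ξ):
  D: 536.8 − 1(423) = 113.8
  E: 0 + 2(423) = 846
Total out = 959.8 mol/min; y_E = 846 / 959.8 = 0.8814.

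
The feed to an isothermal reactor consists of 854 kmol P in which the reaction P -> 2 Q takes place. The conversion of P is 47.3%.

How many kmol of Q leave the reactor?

808 kmol

P reacted = 0.473 × 854 = 403.9 kmol; ν_P = −1, so ξ = 403.9/1 = 403.9 kmol.
Outlet amounts (n = n₀ + ν ξ):
  P: 854 − 1(403.9) = 450.1
  Q: 0 + 2(403.9) = 807.9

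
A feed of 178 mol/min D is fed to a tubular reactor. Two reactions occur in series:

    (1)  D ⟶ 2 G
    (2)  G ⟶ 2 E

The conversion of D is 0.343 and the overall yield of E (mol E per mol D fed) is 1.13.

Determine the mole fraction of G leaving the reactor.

0.0634

Conversion of D: D consumed = 1ξ₁ = 0.343 × 178 → ξ₁ = 61.05 mol/min.
Yield of E: 2ξ₂ / 178 = 1.13 → ξ₂ = 100.6 mol/min.
Outlet amounts (n = n₀ + Σ ν·ξ):
  D: 178 − 1(61.05) = 116.9
  G: 0 + 2(61.05) − 1(100.6) = 21.54
  E: 0 + 2(100.6) = 201.1
Total out = 339.6 mol/min; y_G = 21.54 / 339.6 = 0.06342.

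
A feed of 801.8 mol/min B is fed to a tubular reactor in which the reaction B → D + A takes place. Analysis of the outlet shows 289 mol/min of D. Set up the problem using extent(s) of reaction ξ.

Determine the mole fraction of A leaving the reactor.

For D: n = n₀ + 1ξ → 289 = 0 + 1ξ, giving ξ = 289 mol/min.
Outlet amounts (n = n₀ + ν ξ):
  B: 801.8 − 1(289) = 512.8
  D: 0 + 1(289) = 289
  A: 0 + 1(289) = 289
Total out = 1091 mol/min; y_A = 289 / 1091 = 0.2649.

0.265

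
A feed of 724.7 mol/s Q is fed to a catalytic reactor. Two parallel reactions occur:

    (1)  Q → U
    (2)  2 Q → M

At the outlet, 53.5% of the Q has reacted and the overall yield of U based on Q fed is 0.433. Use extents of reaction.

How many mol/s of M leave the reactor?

Yield of U: 1ξ₁ / 724.7 = 0.433 → ξ₁ = 313.8 mol/s.
Conversion of Q: 1ξ₁ + 2ξ₂ = 0.535 × 724.7 = 387.7 → ξ₂ = 36.96 mol/s.
Outlet amounts (n = n₀ + Σ ν·ξ):
  Q: 724.7 − 1(313.8) − 2(36.96) = 337
  U: 0 + 1(313.8) = 313.8
  M: 0 + 1(36.96) = 36.96

37 mol/s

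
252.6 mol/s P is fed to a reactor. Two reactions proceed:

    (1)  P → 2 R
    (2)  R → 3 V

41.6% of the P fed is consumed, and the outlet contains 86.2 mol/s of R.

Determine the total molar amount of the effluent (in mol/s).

606 mol/s

Conversion of P: P consumed = 1ξ₁ = 0.416 × 252.6 → ξ₁ = 105.1 mol/s.
R balance: n_R = 0 + 2ξ₁ − 1ξ₂ = 86.2 → ξ₂ = (2·105.1 − 86.2)/1 = 124 mol/s.
Outlet amounts (n = n₀ + Σ ν·ξ):
  P: 252.6 − 1(105.1) = 147.5
  R: 0 + 2(105.1) − 1(124) = 86.2
  V: 0 + 3(124) = 371.9
Total out = 147.5 + 86.2 + 371.9 = 605.6 mol/s.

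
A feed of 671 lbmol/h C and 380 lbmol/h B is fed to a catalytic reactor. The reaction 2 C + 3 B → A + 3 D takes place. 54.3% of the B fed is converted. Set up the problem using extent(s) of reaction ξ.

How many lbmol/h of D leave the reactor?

206 lbmol/h

B reacted = 0.543 × 380 = 206.3 lbmol/h; ν_B = −3, so ξ = 206.3/3 = 68.78 lbmol/h.
Outlet amounts (n = n₀ + ν ξ):
  C: 671 − 2(68.78) = 533.4
  B: 380 − 3(68.78) = 173.7
  A: 0 + 1(68.78) = 68.78
  D: 0 + 3(68.78) = 206.3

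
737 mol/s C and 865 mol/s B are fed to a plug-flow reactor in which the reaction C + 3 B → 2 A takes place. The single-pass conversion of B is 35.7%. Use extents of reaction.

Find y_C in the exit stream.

0.454

B reacted = 0.357 × 865 = 308.8 mol/s; ν_B = −3, so ξ = 308.8/3 = 102.9 mol/s.
Outlet amounts (n = n₀ + ν ξ):
  C: 737 − 1(102.9) = 634.1
  B: 865 − 3(102.9) = 556.2
  A: 0 + 2(102.9) = 205.9
Total out = 1396 mol/s; y_C = 634.1 / 1396 = 0.4542.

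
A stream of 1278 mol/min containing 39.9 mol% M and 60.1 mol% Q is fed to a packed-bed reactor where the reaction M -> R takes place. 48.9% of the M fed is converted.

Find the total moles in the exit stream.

1280 mol/min

M reacted = 0.489 × 509.9 = 249.4 mol/min; ν_M = −1, so ξ = 249.4/1 = 249.4 mol/min.
Outlet amounts (n = n₀ + ν ξ):
  M: 509.9 − 1(249.4) = 260.6
  R: 0 + 1(249.4) = 249.4
  Q: 768.1 (inert)
Total out = 260.6 + 249.4 + 768.1 = 1278 mol/min.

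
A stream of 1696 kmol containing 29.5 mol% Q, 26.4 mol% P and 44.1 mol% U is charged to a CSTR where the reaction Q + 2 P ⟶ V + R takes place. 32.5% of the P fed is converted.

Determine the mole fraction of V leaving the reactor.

0.0448

P reacted = 0.325 × 447.7 = 145.5 kmol; ν_P = −2, so ξ = 145.5/2 = 72.76 kmol.
Outlet amounts (n = n₀ + ν ξ):
  Q: 500.3 − 1(72.76) = 427.6
  P: 447.7 − 2(72.76) = 302.2
  V: 0 + 1(72.76) = 72.76
  R: 0 + 1(72.76) = 72.76
  U: 747.9 (inert)
Total out = 1623 kmol; y_V = 72.76 / 1623 = 0.04482.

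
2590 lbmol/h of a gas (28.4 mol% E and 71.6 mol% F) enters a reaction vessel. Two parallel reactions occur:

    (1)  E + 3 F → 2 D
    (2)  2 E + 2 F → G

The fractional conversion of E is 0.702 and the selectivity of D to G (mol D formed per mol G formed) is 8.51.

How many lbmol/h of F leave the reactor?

636 lbmol/h

Conversion of E: E consumed = 0.702 × 735.6 = 516.4 lbmol/h = 1ξ₁ + 2ξ₂.
Selectivity: 2ξ₁ / (1ξ₂) = 8.51 → ξ₁ = 4.255 ξ₂.
Substitute: (1·4.255 + 2) ξ₂ = 516.4 → ξ₂ = 82.55 lbmol/h, ξ₁ = 351.3 lbmol/h.
Outlet amounts (n = n₀ + Σ ν·ξ):
  E: 735.6 − 1(351.3) − 2(82.55) = 219.2
  F: 1854 − 3(351.3) − 2(82.55) = 635.6
  D: 0 + 2(351.3) = 702.5
  G: 0 + 1(82.55) = 82.55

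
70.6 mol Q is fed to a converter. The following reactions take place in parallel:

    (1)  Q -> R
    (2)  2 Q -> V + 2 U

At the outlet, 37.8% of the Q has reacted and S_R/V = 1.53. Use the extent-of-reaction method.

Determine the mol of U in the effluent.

15.1 mol

Conversion of Q: Q consumed = 0.378 × 70.6 = 26.69 mol = 1ξ₁ + 2ξ₂.
Selectivity: 1ξ₁ / (1ξ₂) = 1.53 → ξ₁ = 1.53 ξ₂.
Substitute: (1·1.53 + 2) ξ₂ = 26.69 → ξ₂ = 7.56 mol, ξ₁ = 11.57 mol.
Outlet amounts (n = n₀ + Σ ν·ξ):
  Q: 70.6 − 1(11.57) − 2(7.56) = 43.91
  R: 0 + 1(11.57) = 11.57
  V: 0 + 1(7.56) = 7.56
  U: 0 + 2(7.56) = 15.12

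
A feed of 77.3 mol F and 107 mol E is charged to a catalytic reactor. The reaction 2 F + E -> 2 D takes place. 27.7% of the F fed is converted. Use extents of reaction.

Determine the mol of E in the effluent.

F reacted = 0.277 × 77.3 = 21.41 mol; ν_F = −2, so ξ = 21.41/2 = 10.71 mol.
Outlet amounts (n = n₀ + ν ξ):
  F: 77.3 − 2(10.71) = 55.89
  E: 107 − 1(10.71) = 96.29
  D: 0 + 2(10.71) = 21.41

96.3 mol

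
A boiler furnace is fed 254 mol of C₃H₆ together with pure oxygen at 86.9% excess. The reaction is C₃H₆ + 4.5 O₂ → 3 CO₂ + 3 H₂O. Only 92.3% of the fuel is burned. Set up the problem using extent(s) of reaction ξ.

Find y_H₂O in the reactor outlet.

Stoichiometric O₂ = 4.5 × 254 = 1143 mol; O₂ fed = 1143 × 1.869 = 2136 mol.
Fuel reacted = 0.923 × 254 → ξ = 234.4 mol.
Outlet (n = n₀ + ν ξ):
  C₃H₆: 254 − 1(234.4) = 19.56
  O₂: 2136 − 4.5(234.4) = 1081
  CO₂: 0 + 3(234.4) = 703.3
  H₂O: 0 + 3(234.4) = 703.3
Total out = 2507 mol; y_H₂O = 703.3 / 2507 = 0.2805.

0.28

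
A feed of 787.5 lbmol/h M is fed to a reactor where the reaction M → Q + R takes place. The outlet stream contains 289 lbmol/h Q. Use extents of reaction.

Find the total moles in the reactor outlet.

For Q: n = n₀ + 1ξ → 289 = 0 + 1ξ, giving ξ = 289 lbmol/h.
Outlet amounts (n = n₀ + ν ξ):
  M: 787.5 − 1(289) = 498.5
  Q: 0 + 1(289) = 289
  R: 0 + 1(289) = 289
Total out = 498.5 + 289 + 289 = 1076 lbmol/h.

1080 lbmol/h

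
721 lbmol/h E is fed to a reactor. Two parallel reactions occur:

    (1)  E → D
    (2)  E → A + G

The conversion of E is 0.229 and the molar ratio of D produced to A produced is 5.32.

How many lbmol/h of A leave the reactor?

26.1 lbmol/h

Conversion of E: E consumed = 0.229 × 721 = 165.1 lbmol/h = 1ξ₁ + 1ξ₂.
Selectivity: 1ξ₁ / (1ξ₂) = 5.32 → ξ₁ = 5.32 ξ₂.
Substitute: (1·5.32 + 1) ξ₂ = 165.1 → ξ₂ = 26.12 lbmol/h, ξ₁ = 139 lbmol/h.
Outlet amounts (n = n₀ + Σ ν·ξ):
  E: 721 − 1(139) − 1(26.12) = 555.9
  D: 0 + 1(139) = 139
  A: 0 + 1(26.12) = 26.12
  G: 0 + 1(26.12) = 26.12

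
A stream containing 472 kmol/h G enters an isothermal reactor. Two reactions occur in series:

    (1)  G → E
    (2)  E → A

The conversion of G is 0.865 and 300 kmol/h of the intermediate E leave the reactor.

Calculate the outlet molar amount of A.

Conversion of G: G consumed = 1ξ₁ = 0.865 × 472 → ξ₁ = 408.3 kmol/h.
E balance: n_E = 0 + 1ξ₁ − 1ξ₂ = 300 → ξ₂ = (1·408.3 − 300)/1 = 108.3 kmol/h.
Outlet amounts (n = n₀ + Σ ν·ξ):
  G: 472 − 1(408.3) = 63.72
  E: 0 + 1(408.3) − 1(108.3) = 300
  A: 0 + 1(108.3) = 108.3

108 kmol/h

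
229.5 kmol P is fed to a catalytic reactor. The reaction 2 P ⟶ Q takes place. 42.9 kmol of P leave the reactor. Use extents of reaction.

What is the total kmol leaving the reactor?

136 kmol

For P: n = n₀ − 2ξ → 42.9 = 229.5 − 2ξ, giving ξ = 93.3 kmol.
Outlet amounts (n = n₀ + ν ξ):
  P: 229.5 − 2(93.3) = 42.9
  Q: 0 + 1(93.3) = 93.3
Total out = 42.9 + 93.3 = 136.2 kmol.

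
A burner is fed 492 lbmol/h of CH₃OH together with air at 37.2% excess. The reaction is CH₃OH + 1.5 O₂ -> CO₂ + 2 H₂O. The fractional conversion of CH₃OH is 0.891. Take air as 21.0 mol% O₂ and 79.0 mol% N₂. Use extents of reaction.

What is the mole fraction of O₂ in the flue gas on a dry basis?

0.0762

Stoichiometric O₂ = 1.5 × 492 = 738 lbmol/h; O₂ fed = 738 × 1.372 = 1013 lbmol/h.
N₂ fed = 1013 × 79/21 = 3809 lbmol/h.
Fuel reacted = 0.891 × 492 → ξ = 438.4 lbmol/h.
Outlet (n = n₀ + ν ξ):
  CH₃OH: 492 − 1(438.4) = 53.63
  O₂: 1013 − 1.5(438.4) = 355
  N₂: 3809 (inert)
  CO₂: 0 + 1(438.4) = 438.4
  H₂O: 0 + 2(438.4) = 876.7
Dry total = 4656 lbmol/h; y_O₂ (dry) = 355 / 4656 = 0.07624.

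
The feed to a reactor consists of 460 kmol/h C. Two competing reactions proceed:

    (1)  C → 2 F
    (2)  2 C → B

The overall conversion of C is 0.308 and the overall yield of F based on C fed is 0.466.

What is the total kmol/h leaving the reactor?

Yield of F: 2ξ₁ / 460 = 0.466 → ξ₁ = 107.2 kmol/h.
Conversion of C: 1ξ₁ + 2ξ₂ = 0.308 × 460 = 141.7 → ξ₂ = 17.25 kmol/h.
Outlet amounts (n = n₀ + Σ ν·ξ):
  C: 460 − 1(107.2) − 2(17.25) = 318.3
  F: 0 + 2(107.2) = 214.4
  B: 0 + 1(17.25) = 17.25
Total out = 318.3 + 214.4 + 17.25 = 549.9 kmol/h.

550 kmol/h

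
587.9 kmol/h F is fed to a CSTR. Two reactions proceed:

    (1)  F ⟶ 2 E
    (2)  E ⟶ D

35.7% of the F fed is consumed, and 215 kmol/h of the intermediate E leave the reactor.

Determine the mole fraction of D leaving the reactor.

Conversion of F: F consumed = 1ξ₁ = 0.357 × 587.9 → ξ₁ = 209.9 kmol/h.
E balance: n_E = 0 + 2ξ₁ − 1ξ₂ = 215 → ξ₂ = (2·209.9 − 215)/1 = 204.8 kmol/h.
Outlet amounts (n = n₀ + Σ ν·ξ):
  F: 587.9 − 1(209.9) = 378
  E: 0 + 2(209.9) − 1(204.8) = 215
  D: 0 + 1(204.8) = 204.8
Total out = 797.8 kmol/h; y_D = 204.8 / 797.8 = 0.2567.

0.257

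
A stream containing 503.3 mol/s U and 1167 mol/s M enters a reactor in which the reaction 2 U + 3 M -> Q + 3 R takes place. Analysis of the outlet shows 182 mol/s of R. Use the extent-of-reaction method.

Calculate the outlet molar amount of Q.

For R: n = n₀ + 3ξ → 182 = 0 + 3ξ, giving ξ = 60.67 mol/s.
Outlet amounts (n = n₀ + ν ξ):
  U: 503.3 − 2(60.67) = 382
  M: 1167 − 3(60.67) = 985
  Q: 0 + 1(60.67) = 60.67
  R: 0 + 3(60.67) = 182

60.7 mol/s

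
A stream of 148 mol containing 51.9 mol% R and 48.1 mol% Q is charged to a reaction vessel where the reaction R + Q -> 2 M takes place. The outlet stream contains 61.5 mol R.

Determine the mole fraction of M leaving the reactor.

0.207

For R: n = n₀ − 1ξ → 61.5 = 76.81 − 1ξ, giving ξ = 15.31 mol.
Outlet amounts (n = n₀ + ν ξ):
  R: 76.81 − 1(15.31) = 61.5
  Q: 71.19 − 1(15.31) = 55.88
  M: 0 + 2(15.31) = 30.62
Total out = 148 mol; y_M = 30.62 / 148 = 0.2069.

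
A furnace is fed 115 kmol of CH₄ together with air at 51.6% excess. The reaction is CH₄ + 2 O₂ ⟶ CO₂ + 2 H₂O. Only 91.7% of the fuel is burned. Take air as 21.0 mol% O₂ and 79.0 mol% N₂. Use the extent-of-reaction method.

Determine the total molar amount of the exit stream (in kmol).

1780 kmol

Stoichiometric O₂ = 2 × 115 = 230 kmol; O₂ fed = 230 × 1.516 = 348.7 kmol.
N₂ fed = 348.7 × 79/21 = 1312 kmol.
Fuel reacted = 0.917 × 115 → ξ = 105.5 kmol.
Outlet (n = n₀ + ν ξ):
  CH₄: 115 − 1(105.5) = 9.545
  O₂: 348.7 − 2(105.5) = 137.8
  N₂: 1312 (inert)
  CO₂: 0 + 1(105.5) = 105.5
  H₂O: 0 + 2(105.5) = 210.9
Total out = 9.545 + 137.8 + 1312 + 105.5 + 210.9 = 1775 kmol.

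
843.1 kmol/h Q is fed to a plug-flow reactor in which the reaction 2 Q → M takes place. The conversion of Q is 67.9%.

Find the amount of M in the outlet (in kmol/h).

Q reacted = 0.679 × 843.1 = 572.5 kmol/h; ν_Q = −2, so ξ = 572.5/2 = 286.2 kmol/h.
Outlet amounts (n = n₀ + ν ξ):
  Q: 843.1 − 2(286.2) = 270.6
  M: 0 + 1(286.2) = 286.2

286 kmol/h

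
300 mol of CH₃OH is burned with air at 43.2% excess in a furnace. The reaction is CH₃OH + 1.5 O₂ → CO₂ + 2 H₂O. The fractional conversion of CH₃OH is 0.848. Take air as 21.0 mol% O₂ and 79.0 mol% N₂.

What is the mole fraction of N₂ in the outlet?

0.693

Stoichiometric O₂ = 1.5 × 300 = 450 mol; O₂ fed = 450 × 1.432 = 644.4 mol.
N₂ fed = 644.4 × 79/21 = 2424 mol.
Fuel reacted = 0.848 × 300 → ξ = 254.4 mol.
Outlet (n = n₀ + ν ξ):
  CH₃OH: 300 − 1(254.4) = 45.6
  O₂: 644.4 − 1.5(254.4) = 262.8
  N₂: 2424 (inert)
  CO₂: 0 + 1(254.4) = 254.4
  H₂O: 0 + 2(254.4) = 508.8
Total out = 3496 mol; y_N₂ = 2424 / 3496 = 0.6935.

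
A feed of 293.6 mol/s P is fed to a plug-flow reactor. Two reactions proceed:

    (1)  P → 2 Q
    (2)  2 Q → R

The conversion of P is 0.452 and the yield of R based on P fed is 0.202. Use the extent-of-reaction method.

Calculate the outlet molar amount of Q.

Conversion of P: P consumed = 1ξ₁ = 0.452 × 293.6 → ξ₁ = 132.7 mol/s.
Yield of R: 1ξ₂ / 293.6 = 0.202 → ξ₂ = 59.31 mol/s.
Outlet amounts (n = n₀ + Σ ν·ξ):
  P: 293.6 − 1(132.7) = 160.9
  Q: 0 + 2(132.7) − 2(59.31) = 146.8
  R: 0 + 1(59.31) = 59.31

147 mol/s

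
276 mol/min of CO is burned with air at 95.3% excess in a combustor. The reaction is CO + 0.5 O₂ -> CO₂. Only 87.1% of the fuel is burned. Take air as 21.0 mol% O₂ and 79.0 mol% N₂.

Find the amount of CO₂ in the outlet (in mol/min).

240 mol/min

Stoichiometric O₂ = 0.5 × 276 = 138 mol/min; O₂ fed = 138 × 1.953 = 269.5 mol/min.
N₂ fed = 269.5 × 79/21 = 1014 mol/min.
Fuel reacted = 0.871 × 276 → ξ = 240.4 mol/min.
Outlet (n = n₀ + ν ξ):
  CO: 276 − 1(240.4) = 35.6
  O₂: 269.5 − 0.5(240.4) = 149.3
  N₂: 1014 (inert)
  CO₂: 0 + 1(240.4) = 240.4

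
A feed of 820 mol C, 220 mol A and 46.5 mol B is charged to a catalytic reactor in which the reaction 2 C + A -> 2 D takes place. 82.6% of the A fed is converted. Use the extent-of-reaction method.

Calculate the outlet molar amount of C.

A reacted = 0.826 × 220 = 181.7 mol; ν_A = −1, so ξ = 181.7/1 = 181.7 mol.
Outlet amounts (n = n₀ + ν ξ):
  C: 820 − 2(181.7) = 456.6
  A: 220 − 1(181.7) = 38.28
  D: 0 + 2(181.7) = 363.4
  B: 46.5 (inert)

457 mol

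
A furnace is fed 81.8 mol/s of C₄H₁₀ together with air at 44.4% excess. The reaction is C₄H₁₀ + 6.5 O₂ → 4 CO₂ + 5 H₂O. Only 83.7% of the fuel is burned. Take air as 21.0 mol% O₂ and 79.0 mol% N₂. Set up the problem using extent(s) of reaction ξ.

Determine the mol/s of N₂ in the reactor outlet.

Stoichiometric O₂ = 6.5 × 81.8 = 531.7 mol/s; O₂ fed = 531.7 × 1.444 = 767.8 mol/s.
N₂ fed = 767.8 × 79/21 = 2888 mol/s.
Fuel reacted = 0.837 × 81.8 → ξ = 68.47 mol/s.
Outlet (n = n₀ + ν ξ):
  C₄H₁₀: 81.8 − 1(68.47) = 13.33
  O₂: 767.8 − 6.5(68.47) = 322.7
  N₂: 2888 (inert)
  CO₂: 0 + 4(68.47) = 273.9
  H₂O: 0 + 5(68.47) = 342.3

2890 mol/s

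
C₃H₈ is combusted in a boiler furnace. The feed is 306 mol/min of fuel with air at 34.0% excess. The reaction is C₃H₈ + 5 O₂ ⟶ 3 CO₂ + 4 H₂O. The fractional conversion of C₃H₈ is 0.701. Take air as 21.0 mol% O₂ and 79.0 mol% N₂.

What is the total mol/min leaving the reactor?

10300 mol/min

Stoichiometric O₂ = 5 × 306 = 1530 mol/min; O₂ fed = 1530 × 1.340 = 2050 mol/min.
N₂ fed = 2050 × 79/21 = 7713 mol/min.
Fuel reacted = 0.701 × 306 → ξ = 214.5 mol/min.
Outlet (n = n₀ + ν ξ):
  C₃H₈: 306 − 1(214.5) = 91.49
  O₂: 2050 − 5(214.5) = 977.7
  N₂: 7713 (inert)
  CO₂: 0 + 3(214.5) = 643.5
  H₂O: 0 + 4(214.5) = 858
Total out = 91.49 + 977.7 + 7713 + 643.5 + 858 = 10280 mol/min.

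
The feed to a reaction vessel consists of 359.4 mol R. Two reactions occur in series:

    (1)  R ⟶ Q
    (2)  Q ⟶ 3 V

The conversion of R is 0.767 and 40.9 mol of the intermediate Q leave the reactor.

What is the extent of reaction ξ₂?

ξ₂ = 235 mol

Conversion of R: R consumed = 1ξ₁ = 0.767 × 359.4 → ξ₁ = 275.7 mol.
Q balance: n_Q = 0 + 1ξ₁ − 1ξ₂ = 40.9 → ξ₂ = (1·275.7 − 40.9)/1 = 234.8 mol.
Outlet amounts (n = n₀ + Σ ν·ξ):
  R: 359.4 − 1(275.7) = 83.74
  Q: 0 + 1(275.7) − 1(234.8) = 40.9
  V: 0 + 3(234.8) = 704.3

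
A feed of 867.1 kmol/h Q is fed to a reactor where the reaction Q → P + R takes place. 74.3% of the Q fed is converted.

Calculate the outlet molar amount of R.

644 kmol/h

Q reacted = 0.743 × 867.1 = 644.3 kmol/h; ν_Q = −1, so ξ = 644.3/1 = 644.3 kmol/h.
Outlet amounts (n = n₀ + ν ξ):
  Q: 867.1 − 1(644.3) = 222.8
  P: 0 + 1(644.3) = 644.3
  R: 0 + 1(644.3) = 644.3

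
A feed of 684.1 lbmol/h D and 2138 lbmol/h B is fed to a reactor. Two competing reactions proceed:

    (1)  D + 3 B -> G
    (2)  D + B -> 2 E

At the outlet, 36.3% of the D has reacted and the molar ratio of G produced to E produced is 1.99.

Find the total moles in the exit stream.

2230 lbmol/h

Conversion of D: D consumed = 0.363 × 684.1 = 248.3 lbmol/h = 1ξ₁ + 1ξ₂.
Selectivity: 1ξ₁ / (2ξ₂) = 1.99 → ξ₁ = 3.98 ξ₂.
Substitute: (1·3.98 + 1) ξ₂ = 248.3 → ξ₂ = 49.87 lbmol/h, ξ₁ = 198.5 lbmol/h.
Outlet amounts (n = n₀ + Σ ν·ξ):
  D: 684.1 − 1(198.5) − 1(49.87) = 435.8
  B: 2138 − 3(198.5) − 1(49.87) = 1493
  G: 0 + 1(198.5) = 198.5
  E: 0 + 2(49.87) = 99.73
Total out = 435.8 + 1493 + 198.5 + 99.73 = 2227 lbmol/h.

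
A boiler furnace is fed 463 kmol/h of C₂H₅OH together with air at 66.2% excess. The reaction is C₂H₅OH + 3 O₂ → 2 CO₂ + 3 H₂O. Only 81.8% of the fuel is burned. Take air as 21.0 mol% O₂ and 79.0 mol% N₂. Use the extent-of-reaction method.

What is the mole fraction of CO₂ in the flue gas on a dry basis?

0.0708

Stoichiometric O₂ = 3 × 463 = 1389 kmol/h; O₂ fed = 1389 × 1.662 = 2309 kmol/h.
N₂ fed = 2309 × 79/21 = 8684 kmol/h.
Fuel reacted = 0.818 × 463 → ξ = 378.7 kmol/h.
Outlet (n = n₀ + ν ξ):
  C₂H₅OH: 463 − 1(378.7) = 84.27
  O₂: 2309 − 3(378.7) = 1172
  N₂: 8684 (inert)
  CO₂: 0 + 2(378.7) = 757.5
  H₂O: 0 + 3(378.7) = 1136
Dry total = 10700 kmol/h; y_CO₂ (dry) = 757.5 / 10700 = 0.0708.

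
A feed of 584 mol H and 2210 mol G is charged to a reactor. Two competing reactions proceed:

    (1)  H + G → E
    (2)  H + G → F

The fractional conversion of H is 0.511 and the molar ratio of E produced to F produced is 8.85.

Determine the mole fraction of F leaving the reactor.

0.0121

Conversion of H: H consumed = 0.511 × 584 = 298.4 mol = 1ξ₁ + 1ξ₂.
Selectivity: 1ξ₁ / (1ξ₂) = 8.85 → ξ₁ = 8.85 ξ₂.
Substitute: (1·8.85 + 1) ξ₂ = 298.4 → ξ₂ = 30.3 mol, ξ₁ = 268.1 mol.
Outlet amounts (n = n₀ + Σ ν·ξ):
  H: 584 − 1(268.1) − 1(30.3) = 285.6
  G: 2210 − 1(268.1) − 1(30.3) = 1912
  E: 0 + 1(268.1) = 268.1
  F: 0 + 1(30.3) = 30.3
Total out = 2496 mol; y_F = 30.3 / 2496 = 0.01214.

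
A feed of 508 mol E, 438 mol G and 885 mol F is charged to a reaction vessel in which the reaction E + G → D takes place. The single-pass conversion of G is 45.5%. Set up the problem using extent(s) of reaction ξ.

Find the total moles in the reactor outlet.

G reacted = 0.455 × 438 = 199.3 mol; ν_G = −1, so ξ = 199.3/1 = 199.3 mol.
Outlet amounts (n = n₀ + ν ξ):
  E: 508 − 1(199.3) = 308.7
  G: 438 − 1(199.3) = 238.7
  D: 0 + 1(199.3) = 199.3
  F: 885 (inert)
Total out = 308.7 + 238.7 + 199.3 + 885 = 1632 mol.

1630 mol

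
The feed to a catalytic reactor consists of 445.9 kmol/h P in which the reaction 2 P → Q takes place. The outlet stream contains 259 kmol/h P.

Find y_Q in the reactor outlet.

For P: n = n₀ − 2ξ → 259 = 445.9 − 2ξ, giving ξ = 93.45 kmol/h.
Outlet amounts (n = n₀ + ν ξ):
  P: 445.9 − 2(93.45) = 259
  Q: 0 + 1(93.45) = 93.45
Total out = 352.4 kmol/h; y_Q = 93.45 / 352.4 = 0.2651.

0.265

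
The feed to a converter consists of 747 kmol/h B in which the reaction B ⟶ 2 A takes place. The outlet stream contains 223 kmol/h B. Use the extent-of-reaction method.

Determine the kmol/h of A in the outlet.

For B: n = n₀ − 1ξ → 223 = 747 − 1ξ, giving ξ = 524 kmol/h.
Outlet amounts (n = n₀ + ν ξ):
  B: 747 − 1(524) = 223
  A: 0 + 2(524) = 1048

1050 kmol/h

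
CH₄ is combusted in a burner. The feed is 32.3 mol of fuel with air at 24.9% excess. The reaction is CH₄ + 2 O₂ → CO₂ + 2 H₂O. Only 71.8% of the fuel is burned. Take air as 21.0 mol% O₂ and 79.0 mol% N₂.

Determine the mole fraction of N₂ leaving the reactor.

0.729

Stoichiometric O₂ = 2 × 32.3 = 64.6 mol; O₂ fed = 64.6 × 1.249 = 80.69 mol.
N₂ fed = 80.69 × 79/21 = 303.5 mol.
Fuel reacted = 0.718 × 32.3 → ξ = 23.19 mol.
Outlet (n = n₀ + ν ξ):
  CH₄: 32.3 − 1(23.19) = 9.109
  O₂: 80.69 − 2(23.19) = 34.3
  N₂: 303.5 (inert)
  CO₂: 0 + 1(23.19) = 23.19
  H₂O: 0 + 2(23.19) = 46.38
Total out = 416.5 mol; y_N₂ = 303.5 / 416.5 = 0.7287.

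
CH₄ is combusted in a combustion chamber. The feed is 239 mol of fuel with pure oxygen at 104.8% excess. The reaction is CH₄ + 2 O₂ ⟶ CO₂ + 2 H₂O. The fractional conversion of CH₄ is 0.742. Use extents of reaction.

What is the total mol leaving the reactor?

1220 mol

Stoichiometric O₂ = 2 × 239 = 478 mol; O₂ fed = 478 × 2.048 = 978.9 mol.
Fuel reacted = 0.742 × 239 → ξ = 177.3 mol.
Outlet (n = n₀ + ν ξ):
  CH₄: 239 − 1(177.3) = 61.66
  O₂: 978.9 − 2(177.3) = 624.3
  CO₂: 0 + 1(177.3) = 177.3
  H₂O: 0 + 2(177.3) = 354.7
Total out = 61.66 + 624.3 + 177.3 + 354.7 = 1218 mol.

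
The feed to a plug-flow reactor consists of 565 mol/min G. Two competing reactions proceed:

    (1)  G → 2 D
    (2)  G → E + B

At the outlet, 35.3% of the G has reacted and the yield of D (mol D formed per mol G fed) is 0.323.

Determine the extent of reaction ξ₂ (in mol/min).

Yield of D: 2ξ₁ / 565 = 0.323 → ξ₁ = 91.25 mol/min.
Conversion of G: 1ξ₁ + 1ξ₂ = 0.353 × 565 = 199.4 → ξ₂ = 108.2 mol/min.
Outlet amounts (n = n₀ + Σ ν·ξ):
  G: 565 − 1(91.25) − 1(108.2) = 365.6
  D: 0 + 2(91.25) = 182.5
  E: 0 + 1(108.2) = 108.2
  B: 0 + 1(108.2) = 108.2

ξ₂ = 108 mol/min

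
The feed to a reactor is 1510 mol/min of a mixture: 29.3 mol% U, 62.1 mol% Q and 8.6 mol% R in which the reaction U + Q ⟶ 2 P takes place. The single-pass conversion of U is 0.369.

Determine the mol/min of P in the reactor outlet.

U reacted = 0.369 × 442.4 = 163.3 mol/min; ν_U = −1, so ξ = 163.3/1 = 163.3 mol/min.
Outlet amounts (n = n₀ + ν ξ):
  U: 442.4 − 1(163.3) = 279.2
  Q: 937.7 − 1(163.3) = 774.5
  P: 0 + 2(163.3) = 326.5
  R: 129.9 (inert)

327 mol/min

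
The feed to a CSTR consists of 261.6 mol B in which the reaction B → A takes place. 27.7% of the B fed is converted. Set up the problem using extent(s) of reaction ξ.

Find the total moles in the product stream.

262 mol

B reacted = 0.277 × 261.6 = 72.46 mol; ν_B = −1, so ξ = 72.46/1 = 72.46 mol.
Outlet amounts (n = n₀ + ν ξ):
  B: 261.6 − 1(72.46) = 189.1
  A: 0 + 1(72.46) = 72.46
Total out = 189.1 + 72.46 = 261.6 mol.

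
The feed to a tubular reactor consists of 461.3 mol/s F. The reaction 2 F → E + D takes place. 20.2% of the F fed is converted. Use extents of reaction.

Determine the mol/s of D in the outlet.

F reacted = 0.202 × 461.3 = 93.18 mol/s; ν_F = −2, so ξ = 93.18/2 = 46.59 mol/s.
Outlet amounts (n = n₀ + ν ξ):
  F: 461.3 − 2(46.59) = 368.1
  E: 0 + 1(46.59) = 46.59
  D: 0 + 1(46.59) = 46.59

46.6 mol/s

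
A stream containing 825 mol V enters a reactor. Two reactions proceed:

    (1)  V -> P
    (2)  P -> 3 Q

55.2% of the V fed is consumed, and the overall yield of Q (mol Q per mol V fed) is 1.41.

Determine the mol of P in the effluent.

67.7 mol

Conversion of V: V consumed = 1ξ₁ = 0.552 × 825 → ξ₁ = 455.4 mol.
Yield of Q: 3ξ₂ / 825 = 1.41 → ξ₂ = 387.8 mol.
Outlet amounts (n = n₀ + Σ ν·ξ):
  V: 825 − 1(455.4) = 369.6
  P: 0 + 1(455.4) − 1(387.8) = 67.65
  Q: 0 + 3(387.8) = 1163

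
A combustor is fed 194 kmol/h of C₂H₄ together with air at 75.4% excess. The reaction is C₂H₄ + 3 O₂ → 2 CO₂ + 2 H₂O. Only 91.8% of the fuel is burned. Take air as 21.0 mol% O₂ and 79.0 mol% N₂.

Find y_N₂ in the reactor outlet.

Stoichiometric O₂ = 3 × 194 = 582 kmol/h; O₂ fed = 582 × 1.754 = 1021 kmol/h.
N₂ fed = 1021 × 79/21 = 3840 kmol/h.
Fuel reacted = 0.918 × 194 → ξ = 178.1 kmol/h.
Outlet (n = n₀ + ν ξ):
  C₂H₄: 194 − 1(178.1) = 15.91
  O₂: 1021 − 3(178.1) = 486.6
  N₂: 3840 (inert)
  CO₂: 0 + 2(178.1) = 356.2
  H₂O: 0 + 2(178.1) = 356.2
Total out = 5055 kmol/h; y_N₂ = 3840 / 5055 = 0.7597.

0.76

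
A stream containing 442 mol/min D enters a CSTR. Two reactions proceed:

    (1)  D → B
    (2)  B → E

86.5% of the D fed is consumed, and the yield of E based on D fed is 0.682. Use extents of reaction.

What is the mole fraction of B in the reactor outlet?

Conversion of D: D consumed = 1ξ₁ = 0.865 × 442 → ξ₁ = 382.3 mol/min.
Yield of E: 1ξ₂ / 442 = 0.682 → ξ₂ = 301.4 mol/min.
Outlet amounts (n = n₀ + Σ ν·ξ):
  D: 442 − 1(382.3) = 59.67
  B: 0 + 1(382.3) − 1(301.4) = 80.89
  E: 0 + 1(301.4) = 301.4
Total out = 442 mol/min; y_B = 80.89 / 442 = 0.183.

0.183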